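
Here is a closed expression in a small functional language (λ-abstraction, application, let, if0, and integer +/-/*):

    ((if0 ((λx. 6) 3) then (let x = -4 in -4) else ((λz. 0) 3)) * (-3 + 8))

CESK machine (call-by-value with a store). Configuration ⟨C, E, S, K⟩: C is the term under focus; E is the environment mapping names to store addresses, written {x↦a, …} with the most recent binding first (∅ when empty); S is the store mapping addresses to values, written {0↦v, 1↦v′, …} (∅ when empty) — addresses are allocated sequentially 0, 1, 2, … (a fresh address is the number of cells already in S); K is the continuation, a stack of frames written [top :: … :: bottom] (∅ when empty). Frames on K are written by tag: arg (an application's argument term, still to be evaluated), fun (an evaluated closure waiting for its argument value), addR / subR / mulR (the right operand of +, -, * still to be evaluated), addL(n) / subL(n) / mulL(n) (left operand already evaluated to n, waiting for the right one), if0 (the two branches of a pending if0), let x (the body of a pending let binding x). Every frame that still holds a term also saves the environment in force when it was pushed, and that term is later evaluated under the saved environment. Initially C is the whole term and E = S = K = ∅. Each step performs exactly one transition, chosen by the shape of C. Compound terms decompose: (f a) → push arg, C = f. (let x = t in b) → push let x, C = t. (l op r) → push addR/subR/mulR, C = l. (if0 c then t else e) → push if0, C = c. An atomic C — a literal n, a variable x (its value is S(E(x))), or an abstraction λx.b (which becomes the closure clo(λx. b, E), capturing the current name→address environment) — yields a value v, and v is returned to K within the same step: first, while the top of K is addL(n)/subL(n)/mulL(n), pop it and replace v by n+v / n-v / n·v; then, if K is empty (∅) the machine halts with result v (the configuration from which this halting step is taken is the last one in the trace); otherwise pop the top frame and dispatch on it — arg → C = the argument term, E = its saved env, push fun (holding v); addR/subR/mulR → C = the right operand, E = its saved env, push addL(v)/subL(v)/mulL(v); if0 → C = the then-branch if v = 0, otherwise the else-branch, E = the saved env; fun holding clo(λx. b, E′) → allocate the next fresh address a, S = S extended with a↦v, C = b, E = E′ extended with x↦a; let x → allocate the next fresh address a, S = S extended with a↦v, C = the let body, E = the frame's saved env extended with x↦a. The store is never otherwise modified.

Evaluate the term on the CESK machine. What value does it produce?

Answer: 0

Derivation:
step 0: <C=((if0 ((λx. 6) 3) then (let x = -4 in -4) else ((λz. 0) 3)) * (-3 + 8)), E=∅, S=∅, K=∅>
step 1: <C=(if0 ((λx. 6) 3) then (let x = -4 in -4) else ((λz. 0) 3)), E=∅, S=∅, K=[mulR]>
step 2: <C=((λx. 6) 3), E=∅, S=∅, K=[if0 :: mulR]>
step 3: <C=(λx. 6), E=∅, S=∅, K=[arg :: if0 :: mulR]>
step 4: <C=3, E=∅, S=∅, K=[fun :: if0 :: mulR]>
step 5: <C=6, E={x↦0}, S={0↦3}, K=[if0 :: mulR]>
step 6: <C=((λz. 0) 3), E=∅, S={0↦3}, K=[mulR]>
step 7: <C=(λz. 0), E=∅, S={0↦3}, K=[arg :: mulR]>
step 8: <C=3, E=∅, S={0↦3}, K=[fun :: mulR]>
step 9: <C=0, E={z↦1}, S={0↦3, 1↦3}, K=[mulR]>
step 10: <C=(-3 + 8), E=∅, S={0↦3, 1↦3}, K=[mulL(0)]>
step 11: <C=-3, E=∅, S={0↦3, 1↦3}, K=[addR :: mulL(0)]>
step 12: <C=8, E=∅, S={0↦3, 1↦3}, K=[addL(-3) :: mulL(0)]>
→ final value 0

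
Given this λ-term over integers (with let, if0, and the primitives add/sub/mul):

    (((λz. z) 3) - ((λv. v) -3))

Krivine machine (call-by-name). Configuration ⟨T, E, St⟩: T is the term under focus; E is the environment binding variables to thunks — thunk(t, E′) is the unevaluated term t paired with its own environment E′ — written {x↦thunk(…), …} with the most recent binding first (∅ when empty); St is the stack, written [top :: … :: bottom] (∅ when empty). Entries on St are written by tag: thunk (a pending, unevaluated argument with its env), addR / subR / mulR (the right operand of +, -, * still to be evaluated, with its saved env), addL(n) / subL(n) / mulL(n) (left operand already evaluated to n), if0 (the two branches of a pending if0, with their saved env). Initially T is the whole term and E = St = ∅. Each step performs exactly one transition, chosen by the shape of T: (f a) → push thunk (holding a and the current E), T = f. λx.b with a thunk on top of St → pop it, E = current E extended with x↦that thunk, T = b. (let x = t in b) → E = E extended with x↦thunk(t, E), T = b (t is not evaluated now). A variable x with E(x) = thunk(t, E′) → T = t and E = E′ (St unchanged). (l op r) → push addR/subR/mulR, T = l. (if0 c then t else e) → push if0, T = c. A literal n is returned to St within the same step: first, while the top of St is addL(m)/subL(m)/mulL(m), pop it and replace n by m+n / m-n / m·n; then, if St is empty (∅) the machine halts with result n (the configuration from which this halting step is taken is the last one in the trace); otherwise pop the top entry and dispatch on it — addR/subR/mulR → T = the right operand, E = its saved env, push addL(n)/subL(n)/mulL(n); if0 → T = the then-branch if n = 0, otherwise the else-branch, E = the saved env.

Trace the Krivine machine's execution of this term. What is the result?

Answer: 6

Execution trace:
step 0: <T=(((λz. z) 3) - ((λv. v) -3)), E=∅, St=∅>
step 1: <T=((λz. z) 3), E=∅, St=[subR]>
step 2: <T=(λz. z), E=∅, St=[thunk :: subR]>
step 3: <T=z, E={z↦thunk(3, ∅)}, St=[subR]>
step 4: <T=3, E=∅, St=[subR]>
step 5: <T=((λv. v) -3), E=∅, St=[subL(3)]>
step 6: <T=(λv. v), E=∅, St=[thunk :: subL(3)]>
step 7: <T=v, E={v↦thunk(-3, ∅)}, St=[subL(3)]>
step 8: <T=-3, E=∅, St=[subL(3)]>
→ final value 6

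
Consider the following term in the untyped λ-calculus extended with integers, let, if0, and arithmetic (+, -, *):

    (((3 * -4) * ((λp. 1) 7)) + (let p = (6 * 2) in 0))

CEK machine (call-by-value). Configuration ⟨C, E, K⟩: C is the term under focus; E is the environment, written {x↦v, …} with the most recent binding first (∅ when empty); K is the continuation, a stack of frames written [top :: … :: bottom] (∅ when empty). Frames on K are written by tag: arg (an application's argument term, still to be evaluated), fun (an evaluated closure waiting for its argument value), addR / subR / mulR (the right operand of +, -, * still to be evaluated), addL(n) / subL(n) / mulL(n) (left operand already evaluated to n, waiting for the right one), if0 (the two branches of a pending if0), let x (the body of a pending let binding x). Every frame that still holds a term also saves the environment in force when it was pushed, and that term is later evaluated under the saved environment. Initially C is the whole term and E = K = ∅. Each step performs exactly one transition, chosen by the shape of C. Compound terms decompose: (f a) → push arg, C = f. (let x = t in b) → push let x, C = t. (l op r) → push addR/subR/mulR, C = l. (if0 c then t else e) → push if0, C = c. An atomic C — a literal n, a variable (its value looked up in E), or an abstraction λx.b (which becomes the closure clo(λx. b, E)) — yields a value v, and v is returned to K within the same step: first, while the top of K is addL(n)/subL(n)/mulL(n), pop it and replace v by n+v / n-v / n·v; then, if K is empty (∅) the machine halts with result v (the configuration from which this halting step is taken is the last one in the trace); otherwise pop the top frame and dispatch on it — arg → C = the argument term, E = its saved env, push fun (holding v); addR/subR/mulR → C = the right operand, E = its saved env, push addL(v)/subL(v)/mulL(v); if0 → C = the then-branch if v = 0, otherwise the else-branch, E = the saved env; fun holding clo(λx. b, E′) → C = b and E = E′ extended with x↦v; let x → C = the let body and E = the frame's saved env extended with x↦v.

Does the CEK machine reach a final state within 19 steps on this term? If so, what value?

Answer: -12

Machine steps:
0. [C=(((3 * -4) * ((λp. 1) 7)) + (let p = (6 * 2) in 0)) | E=∅ | K=∅]
1. [C=((3 * -4) * ((λp. 1) 7)) | E=∅ | K=[addR]]
2. [C=(3 * -4) | E=∅ | K=[mulR :: addR]]
3. [C=3 | E=∅ | K=[mulR :: mulR :: addR]]
4. [C=-4 | E=∅ | K=[mulL(3) :: mulR :: addR]]
5. [C=((λp. 1) 7) | E=∅ | K=[mulL(-12) :: addR]]
6. [C=(λp. 1) | E=∅ | K=[arg :: mulL(-12) :: addR]]
7. [C=7 | E=∅ | K=[fun :: mulL(-12) :: addR]]
8. [C=1 | E={p↦7} | K=[mulL(-12) :: addR]]
9. [C=(let p = (6 * 2) in 0) | E=∅ | K=[addL(-12)]]
10. [C=(6 * 2) | E=∅ | K=[let p :: addL(-12)]]
11. [C=6 | E=∅ | K=[mulR :: let p :: addL(-12)]]
12. [C=2 | E=∅ | K=[mulL(6) :: let p :: addL(-12)]]
13. [C=0 | E={p↦12} | K=[addL(-12)]]
→ final value -12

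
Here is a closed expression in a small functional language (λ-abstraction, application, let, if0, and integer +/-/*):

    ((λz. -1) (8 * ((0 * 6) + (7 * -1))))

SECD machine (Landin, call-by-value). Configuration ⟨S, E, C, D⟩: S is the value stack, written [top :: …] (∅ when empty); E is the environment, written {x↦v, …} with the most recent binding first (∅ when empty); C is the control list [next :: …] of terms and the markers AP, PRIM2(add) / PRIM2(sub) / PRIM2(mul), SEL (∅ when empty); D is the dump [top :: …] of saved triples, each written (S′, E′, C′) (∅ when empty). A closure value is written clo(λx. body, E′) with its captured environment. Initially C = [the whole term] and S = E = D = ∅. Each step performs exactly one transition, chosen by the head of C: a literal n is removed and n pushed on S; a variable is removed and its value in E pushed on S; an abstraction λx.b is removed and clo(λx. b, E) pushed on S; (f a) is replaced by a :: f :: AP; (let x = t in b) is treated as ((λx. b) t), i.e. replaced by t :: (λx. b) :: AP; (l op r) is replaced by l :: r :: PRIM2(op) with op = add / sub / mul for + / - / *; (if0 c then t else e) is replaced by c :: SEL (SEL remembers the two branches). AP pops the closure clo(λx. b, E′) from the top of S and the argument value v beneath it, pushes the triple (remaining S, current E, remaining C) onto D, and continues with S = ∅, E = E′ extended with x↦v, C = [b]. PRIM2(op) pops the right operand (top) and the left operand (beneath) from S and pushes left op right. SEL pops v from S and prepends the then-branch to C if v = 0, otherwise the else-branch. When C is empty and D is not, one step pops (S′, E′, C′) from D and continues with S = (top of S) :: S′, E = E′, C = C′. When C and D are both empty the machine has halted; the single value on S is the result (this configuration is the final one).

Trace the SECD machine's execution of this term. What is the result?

Answer: -1

Execution trace:
step 0: ⟨S=∅; E=∅; C=[((λz. -1) (8 * ((0 * 6) + (7 * -1))))]; D=∅⟩
step 1: ⟨S=∅; E=∅; C=[(8 * ((0 * 6) + (7 * -1))) :: (λz. -1) :: AP]; D=∅⟩
step 2: ⟨S=∅; E=∅; C=[8 :: ((0 * 6) + (7 * -1)) :: PRIM2(mul) :: (λz. -1) :: AP]; D=∅⟩
step 3: ⟨S=[8]; E=∅; C=[((0 * 6) + (7 * -1)) :: PRIM2(mul) :: (λz. -1) :: AP]; D=∅⟩
step 4: ⟨S=[8]; E=∅; C=[(0 * 6) :: (7 * -1) :: PRIM2(add) :: PRIM2(mul) :: (λz. -1) :: AP]; D=∅⟩
step 5: ⟨S=[8]; E=∅; C=[0 :: 6 :: PRIM2(mul) :: (7 * -1) :: PRIM2(add) :: PRIM2(mul) :: (λz. -1) :: AP]; D=∅⟩
step 6: ⟨S=[0 :: 8]; E=∅; C=[6 :: PRIM2(mul) :: (7 * -1) :: PRIM2(add) :: PRIM2(mul) :: (λz. -1) :: AP]; D=∅⟩
step 7: ⟨S=[6 :: 0 :: 8]; E=∅; C=[PRIM2(mul) :: (7 * -1) :: PRIM2(add) :: PRIM2(mul) :: (λz. -1) :: AP]; D=∅⟩
step 8: ⟨S=[0 :: 8]; E=∅; C=[(7 * -1) :: PRIM2(add) :: PRIM2(mul) :: (λz. -1) :: AP]; D=∅⟩
step 9: ⟨S=[0 :: 8]; E=∅; C=[7 :: -1 :: PRIM2(mul) :: PRIM2(add) :: PRIM2(mul) :: (λz. -1) :: AP]; D=∅⟩
step 10: ⟨S=[7 :: 0 :: 8]; E=∅; C=[-1 :: PRIM2(mul) :: PRIM2(add) :: PRIM2(mul) :: (λz. -1) :: AP]; D=∅⟩
step 11: ⟨S=[-1 :: 7 :: 0 :: 8]; E=∅; C=[PRIM2(mul) :: PRIM2(add) :: PRIM2(mul) :: (λz. -1) :: AP]; D=∅⟩
step 12: ⟨S=[-7 :: 0 :: 8]; E=∅; C=[PRIM2(add) :: PRIM2(mul) :: (λz. -1) :: AP]; D=∅⟩
step 13: ⟨S=[-7 :: 8]; E=∅; C=[PRIM2(mul) :: (λz. -1) :: AP]; D=∅⟩
step 14: ⟨S=[-56]; E=∅; C=[(λz. -1) :: AP]; D=∅⟩
step 15: ⟨S=[clo(λz. -1, ∅) :: -56]; E=∅; C=[AP]; D=∅⟩
step 16: ⟨S=∅; E={z↦-56}; C=[-1]; D=[(∅, ∅, ∅)]⟩
step 17: ⟨S=[-1]; E={z↦-56}; C=∅; D=[(∅, ∅, ∅)]⟩
step 18: ⟨S=[-1]; E=∅; C=∅; D=∅⟩
→ final value -1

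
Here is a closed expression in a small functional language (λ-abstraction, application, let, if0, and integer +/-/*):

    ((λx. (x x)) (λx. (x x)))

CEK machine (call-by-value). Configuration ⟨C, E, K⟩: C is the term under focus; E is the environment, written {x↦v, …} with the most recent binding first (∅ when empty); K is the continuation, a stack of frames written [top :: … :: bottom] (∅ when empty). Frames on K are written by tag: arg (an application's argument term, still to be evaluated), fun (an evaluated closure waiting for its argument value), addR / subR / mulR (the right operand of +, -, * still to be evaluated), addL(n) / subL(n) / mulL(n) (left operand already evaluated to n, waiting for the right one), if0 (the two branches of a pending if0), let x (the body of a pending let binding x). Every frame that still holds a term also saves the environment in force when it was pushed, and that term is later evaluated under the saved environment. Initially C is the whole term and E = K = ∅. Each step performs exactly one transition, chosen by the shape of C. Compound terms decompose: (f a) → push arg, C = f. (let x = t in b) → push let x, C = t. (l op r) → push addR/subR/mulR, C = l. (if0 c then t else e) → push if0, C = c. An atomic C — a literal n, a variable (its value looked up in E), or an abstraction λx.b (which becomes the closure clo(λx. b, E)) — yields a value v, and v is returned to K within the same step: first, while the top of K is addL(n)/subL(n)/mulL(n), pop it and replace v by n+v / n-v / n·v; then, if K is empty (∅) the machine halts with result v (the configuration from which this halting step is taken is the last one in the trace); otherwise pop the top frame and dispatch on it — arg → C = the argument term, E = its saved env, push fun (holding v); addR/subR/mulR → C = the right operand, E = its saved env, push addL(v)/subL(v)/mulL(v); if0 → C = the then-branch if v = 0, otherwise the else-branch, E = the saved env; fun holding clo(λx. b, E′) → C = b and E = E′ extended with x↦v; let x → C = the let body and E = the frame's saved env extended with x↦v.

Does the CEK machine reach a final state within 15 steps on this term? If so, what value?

Answer: DIVERGES (no final state within 15 steps)

Derivation:
step 0: <C=((λx. (x x)) (λx. (x x))), E=∅, K=∅>
step 1: <C=(λx. (x x)), E=∅, K=[arg]>
step 2: <C=(λx. (x x)), E=∅, K=[fun]>
step 3: <C=(x x), E={x↦clo(λx. (x x), ∅)}, K=∅>
step 4: <C=x, E={x↦clo(λx. (x x), ∅)}, K=[arg]>
step 5: <C=x, E={x↦clo(λx. (x x), ∅)}, K=[fun]>
… configuration repeats with period 3 (steps 3–5 recur indefinitely) …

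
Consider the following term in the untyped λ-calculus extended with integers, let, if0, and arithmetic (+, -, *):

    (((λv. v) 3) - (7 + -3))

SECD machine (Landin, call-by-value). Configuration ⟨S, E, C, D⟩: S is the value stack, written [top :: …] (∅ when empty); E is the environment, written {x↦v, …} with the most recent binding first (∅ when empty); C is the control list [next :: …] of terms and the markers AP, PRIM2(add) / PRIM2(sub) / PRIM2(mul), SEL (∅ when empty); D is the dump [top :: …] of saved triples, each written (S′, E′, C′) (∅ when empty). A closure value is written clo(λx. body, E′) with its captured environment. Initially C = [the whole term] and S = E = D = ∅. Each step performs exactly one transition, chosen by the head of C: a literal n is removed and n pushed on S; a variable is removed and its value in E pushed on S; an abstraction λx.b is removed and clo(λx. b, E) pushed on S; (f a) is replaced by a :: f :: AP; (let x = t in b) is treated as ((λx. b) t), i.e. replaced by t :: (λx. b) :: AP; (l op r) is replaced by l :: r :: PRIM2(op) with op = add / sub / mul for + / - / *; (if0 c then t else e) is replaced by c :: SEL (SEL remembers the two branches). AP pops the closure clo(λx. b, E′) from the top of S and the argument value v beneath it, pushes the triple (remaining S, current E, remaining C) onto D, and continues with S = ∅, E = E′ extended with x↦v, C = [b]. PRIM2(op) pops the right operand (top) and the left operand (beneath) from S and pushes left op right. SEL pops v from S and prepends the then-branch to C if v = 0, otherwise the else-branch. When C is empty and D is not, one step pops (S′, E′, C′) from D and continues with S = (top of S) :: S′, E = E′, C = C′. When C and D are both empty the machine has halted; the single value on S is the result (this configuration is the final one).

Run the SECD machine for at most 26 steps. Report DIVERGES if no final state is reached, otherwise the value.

Answer: -1

Machine steps:
[0] <S=∅, E=∅, C=[(((λv. v) 3) - (7 + -3))], D=∅>
[1] <S=∅, E=∅, C=[((λv. v) 3) :: (7 + -3) :: PRIM2(sub)], D=∅>
[2] <S=∅, E=∅, C=[3 :: (λv. v) :: AP :: (7 + -3) :: PRIM2(sub)], D=∅>
[3] <S=[3], E=∅, C=[(λv. v) :: AP :: (7 + -3) :: PRIM2(sub)], D=∅>
[4] <S=[clo(λv. v, ∅) :: 3], E=∅, C=[AP :: (7 + -3) :: PRIM2(sub)], D=∅>
[5] <S=∅, E={v↦3}, C=[v], D=[(∅, ∅, [(7 + -3) :: PRIM2(sub)])]>
[6] <S=[3], E={v↦3}, C=∅, D=[(∅, ∅, [(7 + -3) :: PRIM2(sub)])]>
[7] <S=[3], E=∅, C=[(7 + -3) :: PRIM2(sub)], D=∅>
[8] <S=[3], E=∅, C=[7 :: -3 :: PRIM2(add) :: PRIM2(sub)], D=∅>
[9] <S=[7 :: 3], E=∅, C=[-3 :: PRIM2(add) :: PRIM2(sub)], D=∅>
[10] <S=[-3 :: 7 :: 3], E=∅, C=[PRIM2(add) :: PRIM2(sub)], D=∅>
[11] <S=[4 :: 3], E=∅, C=[PRIM2(sub)], D=∅>
[12] <S=[-1], E=∅, C=∅, D=∅>
→ final value -1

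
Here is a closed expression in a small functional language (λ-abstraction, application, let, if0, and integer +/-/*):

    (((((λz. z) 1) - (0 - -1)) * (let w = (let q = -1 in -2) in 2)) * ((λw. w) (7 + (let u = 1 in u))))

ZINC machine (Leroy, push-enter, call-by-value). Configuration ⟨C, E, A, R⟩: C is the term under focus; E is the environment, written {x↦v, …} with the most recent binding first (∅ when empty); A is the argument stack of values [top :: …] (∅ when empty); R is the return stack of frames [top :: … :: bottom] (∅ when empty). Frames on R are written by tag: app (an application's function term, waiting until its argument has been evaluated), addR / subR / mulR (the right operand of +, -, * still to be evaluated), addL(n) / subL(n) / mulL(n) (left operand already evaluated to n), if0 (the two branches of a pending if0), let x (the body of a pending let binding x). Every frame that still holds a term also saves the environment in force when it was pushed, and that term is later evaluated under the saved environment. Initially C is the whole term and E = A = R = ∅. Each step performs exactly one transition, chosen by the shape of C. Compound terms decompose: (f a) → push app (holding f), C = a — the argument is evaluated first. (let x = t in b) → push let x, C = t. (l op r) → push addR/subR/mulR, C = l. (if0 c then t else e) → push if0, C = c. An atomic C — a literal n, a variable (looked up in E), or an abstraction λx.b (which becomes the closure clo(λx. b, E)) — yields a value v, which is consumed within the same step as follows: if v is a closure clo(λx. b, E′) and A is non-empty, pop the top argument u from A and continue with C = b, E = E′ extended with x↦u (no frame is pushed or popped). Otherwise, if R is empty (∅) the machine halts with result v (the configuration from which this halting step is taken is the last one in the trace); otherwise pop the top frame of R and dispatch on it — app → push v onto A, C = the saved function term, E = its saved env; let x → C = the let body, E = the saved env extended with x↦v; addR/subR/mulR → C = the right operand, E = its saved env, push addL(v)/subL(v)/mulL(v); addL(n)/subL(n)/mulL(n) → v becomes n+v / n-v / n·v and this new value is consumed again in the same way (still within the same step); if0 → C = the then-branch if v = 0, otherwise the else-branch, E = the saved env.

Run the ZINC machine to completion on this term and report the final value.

Answer: 0

Execution trace:
t=0: <C=(((((λz. z) 1) - (0 - -1)) * (let w = (let q = -1 in -2) in 2)) * ((λw. w) (7 + (let u = 1 in u)))), E=∅, A=∅, R=∅>
t=1: <C=((((λz. z) 1) - (0 - -1)) * (let w = (let q = -1 in -2) in 2)), E=∅, A=∅, R=[mulR]>
t=2: <C=(((λz. z) 1) - (0 - -1)), E=∅, A=∅, R=[mulR :: mulR]>
t=3: <C=((λz. z) 1), E=∅, A=∅, R=[subR :: mulR :: mulR]>
t=4: <C=1, E=∅, A=∅, R=[app :: subR :: mulR :: mulR]>
t=5: <C=(λz. z), E=∅, A=[1], R=[subR :: mulR :: mulR]>
t=6: <C=z, E={z↦1}, A=∅, R=[subR :: mulR :: mulR]>
t=7: <C=(0 - -1), E=∅, A=∅, R=[subL(1) :: mulR :: mulR]>
t=8: <C=0, E=∅, A=∅, R=[subR :: subL(1) :: mulR :: mulR]>
t=9: <C=-1, E=∅, A=∅, R=[subL(0) :: subL(1) :: mulR :: mulR]>
t=10: <C=(let w = (let q = -1 in -2) in 2), E=∅, A=∅, R=[mulL(0) :: mulR]>
t=11: <C=(let q = -1 in -2), E=∅, A=∅, R=[let w :: mulL(0) :: mulR]>
t=12: <C=-1, E=∅, A=∅, R=[let q :: let w :: mulL(0) :: mulR]>
t=13: <C=-2, E={q↦-1}, A=∅, R=[let w :: mulL(0) :: mulR]>
t=14: <C=2, E={w↦-2}, A=∅, R=[mulL(0) :: mulR]>
t=15: <C=((λw. w) (7 + (let u = 1 in u))), E=∅, A=∅, R=[mulL(0)]>
t=16: <C=(7 + (let u = 1 in u)), E=∅, A=∅, R=[app :: mulL(0)]>
t=17: <C=7, E=∅, A=∅, R=[addR :: app :: mulL(0)]>
t=18: <C=(let u = 1 in u), E=∅, A=∅, R=[addL(7) :: app :: mulL(0)]>
t=19: <C=1, E=∅, A=∅, R=[let u :: addL(7) :: app :: mulL(0)]>
t=20: <C=u, E={u↦1}, A=∅, R=[addL(7) :: app :: mulL(0)]>
t=21: <C=(λw. w), E=∅, A=[8], R=[mulL(0)]>
t=22: <C=w, E={w↦8}, A=∅, R=[mulL(0)]>
→ final value 0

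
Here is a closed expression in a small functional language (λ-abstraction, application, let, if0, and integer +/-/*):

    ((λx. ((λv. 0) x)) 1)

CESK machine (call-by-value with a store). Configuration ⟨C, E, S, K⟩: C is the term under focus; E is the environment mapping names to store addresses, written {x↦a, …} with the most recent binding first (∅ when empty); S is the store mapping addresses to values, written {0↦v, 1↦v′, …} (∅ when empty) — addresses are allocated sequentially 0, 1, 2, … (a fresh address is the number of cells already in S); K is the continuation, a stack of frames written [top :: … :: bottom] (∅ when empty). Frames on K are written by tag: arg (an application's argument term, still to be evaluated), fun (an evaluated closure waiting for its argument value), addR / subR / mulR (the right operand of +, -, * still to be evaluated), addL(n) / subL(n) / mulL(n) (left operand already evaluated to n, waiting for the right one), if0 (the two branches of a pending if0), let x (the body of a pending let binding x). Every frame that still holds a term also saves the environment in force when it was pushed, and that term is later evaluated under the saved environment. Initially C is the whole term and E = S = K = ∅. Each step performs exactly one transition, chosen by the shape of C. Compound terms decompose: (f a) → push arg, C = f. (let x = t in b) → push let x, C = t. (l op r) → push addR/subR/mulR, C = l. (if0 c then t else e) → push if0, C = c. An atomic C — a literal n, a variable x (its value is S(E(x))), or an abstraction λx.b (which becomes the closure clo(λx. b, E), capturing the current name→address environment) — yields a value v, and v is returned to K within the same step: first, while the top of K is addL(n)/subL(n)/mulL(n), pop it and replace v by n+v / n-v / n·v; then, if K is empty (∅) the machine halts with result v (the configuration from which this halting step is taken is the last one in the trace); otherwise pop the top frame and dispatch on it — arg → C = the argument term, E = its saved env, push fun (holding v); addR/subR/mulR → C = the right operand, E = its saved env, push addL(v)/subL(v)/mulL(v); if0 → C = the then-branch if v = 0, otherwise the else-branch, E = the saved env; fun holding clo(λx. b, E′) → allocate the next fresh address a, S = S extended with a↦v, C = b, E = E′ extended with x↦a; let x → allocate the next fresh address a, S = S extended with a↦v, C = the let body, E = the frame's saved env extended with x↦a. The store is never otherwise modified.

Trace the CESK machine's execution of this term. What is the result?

Answer: 0

Machine steps:
step 0: <C=((λx. ((λv. 0) x)) 1), E=∅, S=∅, K=∅>
step 1: <C=(λx. ((λv. 0) x)), E=∅, S=∅, K=[arg]>
step 2: <C=1, E=∅, S=∅, K=[fun]>
step 3: <C=((λv. 0) x), E={x↦0}, S={0↦1}, K=∅>
step 4: <C=(λv. 0), E={x↦0}, S={0↦1}, K=[arg]>
step 5: <C=x, E={x↦0}, S={0↦1}, K=[fun]>
step 6: <C=0, E={v↦1, x↦0}, S={0↦1, 1↦1}, K=∅>
→ final value 0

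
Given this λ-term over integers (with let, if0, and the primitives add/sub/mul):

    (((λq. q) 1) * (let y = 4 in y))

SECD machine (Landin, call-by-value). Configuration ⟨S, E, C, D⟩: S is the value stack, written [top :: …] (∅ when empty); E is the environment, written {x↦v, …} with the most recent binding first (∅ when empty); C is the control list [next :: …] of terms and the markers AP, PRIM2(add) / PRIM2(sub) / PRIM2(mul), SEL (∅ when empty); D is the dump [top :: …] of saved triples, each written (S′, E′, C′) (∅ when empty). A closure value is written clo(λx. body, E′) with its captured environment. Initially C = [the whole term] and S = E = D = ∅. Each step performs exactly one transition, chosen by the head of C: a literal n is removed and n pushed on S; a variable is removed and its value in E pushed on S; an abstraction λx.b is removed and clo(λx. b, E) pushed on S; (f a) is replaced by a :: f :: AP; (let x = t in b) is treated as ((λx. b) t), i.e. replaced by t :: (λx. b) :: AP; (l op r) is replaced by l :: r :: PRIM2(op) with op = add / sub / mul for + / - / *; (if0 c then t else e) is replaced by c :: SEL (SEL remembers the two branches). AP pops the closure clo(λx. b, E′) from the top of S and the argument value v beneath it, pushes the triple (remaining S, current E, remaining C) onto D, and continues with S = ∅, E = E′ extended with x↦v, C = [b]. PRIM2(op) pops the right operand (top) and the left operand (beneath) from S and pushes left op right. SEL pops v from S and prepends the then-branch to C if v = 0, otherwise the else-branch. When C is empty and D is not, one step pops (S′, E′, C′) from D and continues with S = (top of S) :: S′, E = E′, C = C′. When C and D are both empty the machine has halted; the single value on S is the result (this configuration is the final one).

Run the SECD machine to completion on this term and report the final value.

Answer: 4

Execution trace:
t=0: [S=∅ | E=∅ | C=[(((λq. q) 1) * (let y = 4 in y))] | D=∅]
t=1: [S=∅ | E=∅ | C=[((λq. q) 1) :: (let y = 4 in y) :: PRIM2(mul)] | D=∅]
t=2: [S=∅ | E=∅ | C=[1 :: (λq. q) :: AP :: (let y = 4 in y) :: PRIM2(mul)] | D=∅]
t=3: [S=[1] | E=∅ | C=[(λq. q) :: AP :: (let y = 4 in y) :: PRIM2(mul)] | D=∅]
t=4: [S=[clo(λq. q, ∅) :: 1] | E=∅ | C=[AP :: (let y = 4 in y) :: PRIM2(mul)] | D=∅]
t=5: [S=∅ | E={q↦1} | C=[q] | D=[(∅, ∅, [(let y = 4 in y) :: PRIM2(mul)])]]
t=6: [S=[1] | E={q↦1} | C=∅ | D=[(∅, ∅, [(let y = 4 in y) :: PRIM2(mul)])]]
t=7: [S=[1] | E=∅ | C=[(let y = 4 in y) :: PRIM2(mul)] | D=∅]
t=8: [S=[1] | E=∅ | C=[4 :: (λy. y) :: AP :: PRIM2(mul)] | D=∅]
t=9: [S=[4 :: 1] | E=∅ | C=[(λy. y) :: AP :: PRIM2(mul)] | D=∅]
t=10: [S=[clo(λy. y, ∅) :: 4 :: 1] | E=∅ | C=[AP :: PRIM2(mul)] | D=∅]
t=11: [S=∅ | E={y↦4} | C=[y] | D=[([1], ∅, [PRIM2(mul)])]]
t=12: [S=[4] | E={y↦4} | C=∅ | D=[([1], ∅, [PRIM2(mul)])]]
t=13: [S=[4 :: 1] | E=∅ | C=[PRIM2(mul)] | D=∅]
t=14: [S=[4] | E=∅ | C=∅ | D=∅]
→ final value 4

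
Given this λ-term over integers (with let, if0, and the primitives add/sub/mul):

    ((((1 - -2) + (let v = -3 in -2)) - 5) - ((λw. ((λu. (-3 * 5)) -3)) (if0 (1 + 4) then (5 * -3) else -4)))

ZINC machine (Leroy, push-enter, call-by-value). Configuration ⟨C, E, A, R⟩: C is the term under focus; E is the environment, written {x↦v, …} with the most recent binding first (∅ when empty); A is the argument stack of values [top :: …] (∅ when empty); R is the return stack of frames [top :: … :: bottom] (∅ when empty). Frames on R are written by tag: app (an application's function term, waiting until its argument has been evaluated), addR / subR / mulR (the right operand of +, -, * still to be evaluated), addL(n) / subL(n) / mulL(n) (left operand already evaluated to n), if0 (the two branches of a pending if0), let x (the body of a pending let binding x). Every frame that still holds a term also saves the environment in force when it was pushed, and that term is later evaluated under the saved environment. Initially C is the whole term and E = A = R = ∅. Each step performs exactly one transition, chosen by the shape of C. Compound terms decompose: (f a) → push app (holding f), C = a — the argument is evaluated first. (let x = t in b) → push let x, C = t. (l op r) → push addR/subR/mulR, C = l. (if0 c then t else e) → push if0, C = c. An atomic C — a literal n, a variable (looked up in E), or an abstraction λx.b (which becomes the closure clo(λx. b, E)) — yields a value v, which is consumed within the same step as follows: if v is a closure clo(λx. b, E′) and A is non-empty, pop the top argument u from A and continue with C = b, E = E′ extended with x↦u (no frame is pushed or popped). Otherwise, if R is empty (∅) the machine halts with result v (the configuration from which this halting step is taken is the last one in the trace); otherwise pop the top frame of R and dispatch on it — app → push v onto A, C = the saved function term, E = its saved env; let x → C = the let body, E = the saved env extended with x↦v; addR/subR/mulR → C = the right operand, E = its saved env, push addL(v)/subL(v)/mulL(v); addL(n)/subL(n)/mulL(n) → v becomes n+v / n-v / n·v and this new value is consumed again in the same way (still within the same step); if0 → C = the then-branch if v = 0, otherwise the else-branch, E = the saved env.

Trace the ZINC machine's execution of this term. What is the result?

step 0: <C=((((1 - -2) + (let v = -3 in -2)) - 5) - ((λw. ((λu. (-3 * 5)) -3)) (if0 (1 + 4) then (5 * -3) else -4))), E=∅, A=∅, R=∅>
step 1: <C=(((1 - -2) + (let v = -3 in -2)) - 5), E=∅, A=∅, R=[subR]>
step 2: <C=((1 - -2) + (let v = -3 in -2)), E=∅, A=∅, R=[subR :: subR]>
step 3: <C=(1 - -2), E=∅, A=∅, R=[addR :: subR :: subR]>
step 4: <C=1, E=∅, A=∅, R=[subR :: addR :: subR :: subR]>
step 5: <C=-2, E=∅, A=∅, R=[subL(1) :: addR :: subR :: subR]>
step 6: <C=(let v = -3 in -2), E=∅, A=∅, R=[addL(3) :: subR :: subR]>
step 7: <C=-3, E=∅, A=∅, R=[let v :: addL(3) :: subR :: subR]>
step 8: <C=-2, E={v↦-3}, A=∅, R=[addL(3) :: subR :: subR]>
step 9: <C=5, E=∅, A=∅, R=[subL(1) :: subR]>
step 10: <C=((λw. ((λu. (-3 * 5)) -3)) (if0 (1 + 4) then (5 * -3) else -4)), E=∅, A=∅, R=[subL(-4)]>
step 11: <C=(if0 (1 + 4) then (5 * -3) else -4), E=∅, A=∅, R=[app :: subL(-4)]>
step 12: <C=(1 + 4), E=∅, A=∅, R=[if0 :: app :: subL(-4)]>
step 13: <C=1, E=∅, A=∅, R=[addR :: if0 :: app :: subL(-4)]>
step 14: <C=4, E=∅, A=∅, R=[addL(1) :: if0 :: app :: subL(-4)]>
step 15: <C=-4, E=∅, A=∅, R=[app :: subL(-4)]>
step 16: <C=(λw. ((λu. (-3 * 5)) -3)), E=∅, A=[-4], R=[subL(-4)]>
step 17: <C=((λu. (-3 * 5)) -3), E={w↦-4}, A=∅, R=[subL(-4)]>
step 18: <C=-3, E={w↦-4}, A=∅, R=[app :: subL(-4)]>
step 19: <C=(λu. (-3 * 5)), E={w↦-4}, A=[-3], R=[subL(-4)]>
step 20: <C=(-3 * 5), E={u↦-3, w↦-4}, A=∅, R=[subL(-4)]>
step 21: <C=-3, E={u↦-3, w↦-4}, A=∅, R=[mulR :: subL(-4)]>
step 22: <C=5, E={u↦-3, w↦-4}, A=∅, R=[mulL(-3) :: subL(-4)]>
→ final value 11

Answer: 11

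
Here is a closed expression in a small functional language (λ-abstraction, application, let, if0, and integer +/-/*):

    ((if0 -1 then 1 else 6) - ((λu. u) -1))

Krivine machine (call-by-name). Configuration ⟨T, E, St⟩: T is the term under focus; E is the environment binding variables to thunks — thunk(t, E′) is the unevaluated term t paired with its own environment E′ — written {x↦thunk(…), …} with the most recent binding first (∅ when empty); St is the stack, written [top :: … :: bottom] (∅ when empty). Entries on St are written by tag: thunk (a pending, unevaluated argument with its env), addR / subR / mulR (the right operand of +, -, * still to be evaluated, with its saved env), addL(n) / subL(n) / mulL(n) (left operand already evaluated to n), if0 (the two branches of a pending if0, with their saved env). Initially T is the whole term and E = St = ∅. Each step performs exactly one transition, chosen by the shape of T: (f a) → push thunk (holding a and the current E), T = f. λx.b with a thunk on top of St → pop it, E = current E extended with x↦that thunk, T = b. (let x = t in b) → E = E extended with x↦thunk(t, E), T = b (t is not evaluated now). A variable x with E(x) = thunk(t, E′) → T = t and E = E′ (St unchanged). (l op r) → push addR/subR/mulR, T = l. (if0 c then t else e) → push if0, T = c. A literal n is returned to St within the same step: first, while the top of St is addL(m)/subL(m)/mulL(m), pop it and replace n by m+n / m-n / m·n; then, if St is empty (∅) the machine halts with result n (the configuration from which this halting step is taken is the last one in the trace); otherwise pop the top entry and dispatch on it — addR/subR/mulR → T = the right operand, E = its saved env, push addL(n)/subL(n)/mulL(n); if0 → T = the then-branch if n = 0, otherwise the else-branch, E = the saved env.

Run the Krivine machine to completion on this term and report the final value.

Answer: 7

Derivation:
t=0: <T=((if0 -1 then 1 else 6) - ((λu. u) -1)), E=∅, St=∅>
t=1: <T=(if0 -1 then 1 else 6), E=∅, St=[subR]>
t=2: <T=-1, E=∅, St=[if0 :: subR]>
t=3: <T=6, E=∅, St=[subR]>
t=4: <T=((λu. u) -1), E=∅, St=[subL(6)]>
t=5: <T=(λu. u), E=∅, St=[thunk :: subL(6)]>
t=6: <T=u, E={u↦thunk(-1, ∅)}, St=[subL(6)]>
t=7: <T=-1, E=∅, St=[subL(6)]>
→ final value 7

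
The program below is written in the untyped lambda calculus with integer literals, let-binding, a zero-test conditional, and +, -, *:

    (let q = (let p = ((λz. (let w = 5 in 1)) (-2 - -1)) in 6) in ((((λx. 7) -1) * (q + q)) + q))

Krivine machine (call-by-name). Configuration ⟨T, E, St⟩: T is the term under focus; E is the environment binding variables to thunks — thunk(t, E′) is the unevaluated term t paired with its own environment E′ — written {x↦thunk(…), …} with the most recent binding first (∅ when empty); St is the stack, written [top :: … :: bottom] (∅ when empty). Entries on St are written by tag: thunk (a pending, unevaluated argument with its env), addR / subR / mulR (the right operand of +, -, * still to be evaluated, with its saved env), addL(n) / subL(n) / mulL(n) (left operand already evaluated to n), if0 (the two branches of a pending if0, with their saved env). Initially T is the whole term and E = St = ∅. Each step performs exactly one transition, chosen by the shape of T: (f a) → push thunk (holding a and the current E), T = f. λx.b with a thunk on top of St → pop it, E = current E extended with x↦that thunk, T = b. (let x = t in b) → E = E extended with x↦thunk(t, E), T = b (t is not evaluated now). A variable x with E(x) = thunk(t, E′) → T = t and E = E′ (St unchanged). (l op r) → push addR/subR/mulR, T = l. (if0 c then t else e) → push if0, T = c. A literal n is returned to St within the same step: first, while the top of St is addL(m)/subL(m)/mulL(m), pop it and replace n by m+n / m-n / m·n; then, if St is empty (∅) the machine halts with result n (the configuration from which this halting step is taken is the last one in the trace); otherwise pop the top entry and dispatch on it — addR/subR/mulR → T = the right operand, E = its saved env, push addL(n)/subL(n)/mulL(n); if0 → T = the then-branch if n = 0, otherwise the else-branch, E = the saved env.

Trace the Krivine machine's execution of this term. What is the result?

t=0: ⟨T=(let q = (let p = ((λz. (let w = 5 in 1)) (-2 - -1)) in 6) in ((((λx. 7) -1) * (q + q)) + q)); E=∅; St=∅⟩
t=1: ⟨T=((((λx. 7) -1) * (q + q)) + q); E={q↦thunk((let p = ((λz. (let w = 5 in 1)) (-2 - -1)) in 6), ∅)}; St=∅⟩
t=2: ⟨T=(((λx. 7) -1) * (q + q)); E={q↦thunk((let p = ((λz. (let w = 5 in 1)) (-2 - -1)) in 6), ∅)}; St=[addR]⟩
t=3: ⟨T=((λx. 7) -1); E={q↦thunk((let p = ((λz. (let w = 5 in 1)) (-2 - -1)) in 6), ∅)}; St=[mulR :: addR]⟩
t=4: ⟨T=(λx. 7); E={q↦thunk((let p = ((λz. (let w = 5 in 1)) (-2 - -1)) in 6), ∅)}; St=[thunk :: mulR :: addR]⟩
t=5: ⟨T=7; E={x↦thunk(-1, {q↦thunk((let p = ((λz. (let w = 5 in 1)) (-2 - -1)) in 6), ∅)}), q↦thunk((let p = ((λz. (let w = 5 in 1)) (-2 - -1)) in 6), ∅)}; St=[mulR :: addR]⟩
t=6: ⟨T=(q + q); E={q↦thunk((let p = ((λz. (let w = 5 in 1)) (-2 - -1)) in 6), ∅)}; St=[mulL(7) :: addR]⟩
t=7: ⟨T=q; E={q↦thunk((let p = ((λz. (let w = 5 in 1)) (-2 - -1)) in 6), ∅)}; St=[addR :: mulL(7) :: addR]⟩
t=8: ⟨T=(let p = ((λz. (let w = 5 in 1)) (-2 - -1)) in 6); E=∅; St=[addR :: mulL(7) :: addR]⟩
t=9: ⟨T=6; E={p↦thunk(((λz. (let w = 5 in 1)) (-2 - -1)), ∅)}; St=[addR :: mulL(7) :: addR]⟩
t=10: ⟨T=q; E={q↦thunk((let p = ((λz. (let w = 5 in 1)) (-2 - -1)) in 6), ∅)}; St=[addL(6) :: mulL(7) :: addR]⟩
t=11: ⟨T=(let p = ((λz. (let w = 5 in 1)) (-2 - -1)) in 6); E=∅; St=[addL(6) :: mulL(7) :: addR]⟩
t=12: ⟨T=6; E={p↦thunk(((λz. (let w = 5 in 1)) (-2 - -1)), ∅)}; St=[addL(6) :: mulL(7) :: addR]⟩
t=13: ⟨T=q; E={q↦thunk((let p = ((λz. (let w = 5 in 1)) (-2 - -1)) in 6), ∅)}; St=[addL(84)]⟩
t=14: ⟨T=(let p = ((λz. (let w = 5 in 1)) (-2 - -1)) in 6); E=∅; St=[addL(84)]⟩
t=15: ⟨T=6; E={p↦thunk(((λz. (let w = 5 in 1)) (-2 - -1)), ∅)}; St=[addL(84)]⟩
→ final value 90

Answer: 90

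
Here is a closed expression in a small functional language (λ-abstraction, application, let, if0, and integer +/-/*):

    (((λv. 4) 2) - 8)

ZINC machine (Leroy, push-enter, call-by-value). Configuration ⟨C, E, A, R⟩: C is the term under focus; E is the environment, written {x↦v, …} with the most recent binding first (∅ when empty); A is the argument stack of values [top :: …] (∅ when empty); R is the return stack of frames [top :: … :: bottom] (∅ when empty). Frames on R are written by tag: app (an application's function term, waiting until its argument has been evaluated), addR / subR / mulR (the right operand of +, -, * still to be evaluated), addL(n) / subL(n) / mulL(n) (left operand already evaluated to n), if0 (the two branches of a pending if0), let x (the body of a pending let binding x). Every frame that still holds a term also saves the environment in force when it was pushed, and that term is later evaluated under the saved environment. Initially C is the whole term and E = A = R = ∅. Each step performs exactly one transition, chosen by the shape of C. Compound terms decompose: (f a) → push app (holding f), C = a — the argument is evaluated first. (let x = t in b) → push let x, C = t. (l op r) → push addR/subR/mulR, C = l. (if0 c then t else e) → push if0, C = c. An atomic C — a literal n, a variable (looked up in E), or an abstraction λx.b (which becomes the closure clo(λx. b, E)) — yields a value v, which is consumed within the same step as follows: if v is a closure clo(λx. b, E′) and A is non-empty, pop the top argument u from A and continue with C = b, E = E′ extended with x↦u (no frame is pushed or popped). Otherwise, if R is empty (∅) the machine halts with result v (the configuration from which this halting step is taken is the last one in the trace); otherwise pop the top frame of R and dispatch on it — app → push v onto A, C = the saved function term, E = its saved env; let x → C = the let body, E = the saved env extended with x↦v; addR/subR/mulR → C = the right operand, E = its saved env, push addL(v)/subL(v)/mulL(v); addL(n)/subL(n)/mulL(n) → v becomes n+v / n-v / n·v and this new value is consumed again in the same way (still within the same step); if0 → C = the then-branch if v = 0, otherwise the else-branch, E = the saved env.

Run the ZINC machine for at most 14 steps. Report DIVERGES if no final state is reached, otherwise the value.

step 0: [C=(((λv. 4) 2) - 8) | E=∅ | A=∅ | R=∅]
step 1: [C=((λv. 4) 2) | E=∅ | A=∅ | R=[subR]]
step 2: [C=2 | E=∅ | A=∅ | R=[app :: subR]]
step 3: [C=(λv. 4) | E=∅ | A=[2] | R=[subR]]
step 4: [C=4 | E={v↦2} | A=∅ | R=[subR]]
step 5: [C=8 | E=∅ | A=∅ | R=[subL(4)]]
→ final value -4

Answer: -4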